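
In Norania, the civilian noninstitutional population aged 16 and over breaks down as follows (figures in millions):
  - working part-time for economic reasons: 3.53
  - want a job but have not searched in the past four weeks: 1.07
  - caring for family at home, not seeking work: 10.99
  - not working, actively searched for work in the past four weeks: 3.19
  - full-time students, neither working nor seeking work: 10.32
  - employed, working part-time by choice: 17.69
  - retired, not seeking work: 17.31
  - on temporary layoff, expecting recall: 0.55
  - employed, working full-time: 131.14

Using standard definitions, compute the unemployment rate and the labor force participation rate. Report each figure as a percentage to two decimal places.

Employed = 3.53 + 17.69 + 131.14 = 152.36 million (anyone who worked, including part-time for economic reasons, counts as employed).
Unemployed = 3.19 + 0.55 = 3.74 million (jobless and actively searching, or on temporary layoff).
Labor force = 152.36 + 3.74 = 156.10 million.
Not in labor force = 1.07 + 10.99 + 10.32 + 17.31 = 39.69 million (those not working and not actively searching are outside the labor force — including those who want a job but have given up searching).
Civilian working-age population = 156.10 + 39.69 = 195.79 million.
Unemployment rate = 3.74 / 156.10 = 2.40%.
Labor force participation rate = 156.10 / 195.79 = 79.73%.

Unemployment rate ≈ 2.40%; labor force participation rate ≈ 79.73%.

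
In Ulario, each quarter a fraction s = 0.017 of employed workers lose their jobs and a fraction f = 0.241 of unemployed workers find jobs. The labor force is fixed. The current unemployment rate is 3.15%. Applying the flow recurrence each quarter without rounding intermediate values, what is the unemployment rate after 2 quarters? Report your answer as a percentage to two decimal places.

Unemployment rate after two quarters ≈ 4.70%.

With a fixed labor force, u_{t+1} = u_t + s·(1−u_t) − f·u_t = u_t·(1−s−f) + s.
Here 1−s−f = 0.742 and s = 0.017.
u_1 = 0.031500 × 0.742 + 0.017 = 0.040373.
u_2 = 0.040373 × 0.742 + 0.017 = 0.046957.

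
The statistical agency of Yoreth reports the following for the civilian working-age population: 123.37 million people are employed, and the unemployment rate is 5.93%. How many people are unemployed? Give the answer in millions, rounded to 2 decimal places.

Let U be the number unemployed. The labor force is E + U, and U/(E+U) = 0.0593.
So U = 0.0593 × 123.37 / (1 − 0.0593) = 7.3158 / 0.9407 ≈ 7.78 million.

About 7.78 million are unemployed.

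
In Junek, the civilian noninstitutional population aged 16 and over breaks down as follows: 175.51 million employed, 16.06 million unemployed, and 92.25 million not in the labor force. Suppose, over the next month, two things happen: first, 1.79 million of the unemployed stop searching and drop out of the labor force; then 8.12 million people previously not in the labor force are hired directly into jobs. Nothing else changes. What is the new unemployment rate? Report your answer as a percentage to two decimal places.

Initially, labor force = 175.51 + 16.06 = 191.57 million, so u = 16.06/191.57 = 8.38%.
After the first change, unemployed and labor force both fall by 1.79 → E = 175.51, U = 14.27, labor force = 189.78 million.
After the second change, employed and labor force both rise by 8.12; unemployed unchanged → E = 183.63, U = 14.27, labor force = 197.90 million.
New unemployment rate = 14.27 / 197.90 = 7.21%.

New unemployment rate ≈ 7.21%.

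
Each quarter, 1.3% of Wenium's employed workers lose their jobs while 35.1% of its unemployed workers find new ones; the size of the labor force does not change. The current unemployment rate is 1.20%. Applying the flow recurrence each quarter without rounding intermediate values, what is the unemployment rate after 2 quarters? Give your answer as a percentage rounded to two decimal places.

With a fixed labor force, u_{t+1} = u_t + s·(1−u_t) − f·u_t = u_t·(1−s−f) + s.
Here 1−s−f = 0.636 and s = 0.013.
u_1 = 0.012000 × 0.636 + 0.013 = 0.020632.
u_2 = 0.020632 × 0.636 + 0.013 = 0.026122.

Unemployment rate after two quarters ≈ 2.61%.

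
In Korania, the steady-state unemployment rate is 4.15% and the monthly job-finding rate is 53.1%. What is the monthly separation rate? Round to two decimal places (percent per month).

From u* = s/(s+f): s = u·f/(1−u).
s = 0.0415 × 53.1 / (1 − 0.0415) = 2.2037 / 0.9585 ≈ 2.30% per month.

Separation rate ≈ 2.30% per month.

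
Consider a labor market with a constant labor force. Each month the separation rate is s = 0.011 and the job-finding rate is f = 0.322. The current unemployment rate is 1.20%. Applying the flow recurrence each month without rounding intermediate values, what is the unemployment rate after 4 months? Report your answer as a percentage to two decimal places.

With a fixed labor force, u_{t+1} = u_t + s·(1−u_t) − f·u_t = u_t·(1−s−f) + s.
Here 1−s−f = 0.667 and s = 0.011.
u_1 = 0.012000 × 0.667 + 0.011 = 0.019004.
u_2 = 0.019004 × 0.667 + 0.011 = 0.023676.
u_3 = 0.023676 × 0.667 + 0.011 = 0.026792.
u_4 = 0.026792 × 0.667 + 0.011 = 0.028870.

Unemployment rate after four months ≈ 2.89%.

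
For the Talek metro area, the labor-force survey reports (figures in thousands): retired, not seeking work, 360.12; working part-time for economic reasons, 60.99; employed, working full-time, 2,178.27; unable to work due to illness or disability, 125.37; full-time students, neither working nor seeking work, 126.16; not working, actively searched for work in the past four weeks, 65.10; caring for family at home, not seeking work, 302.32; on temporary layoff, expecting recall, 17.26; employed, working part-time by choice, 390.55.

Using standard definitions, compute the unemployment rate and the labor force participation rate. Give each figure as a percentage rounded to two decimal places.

Employed = 60.99 + 2,178.27 + 390.55 = 2,629.81 thousand (anyone who worked, including part-time for economic reasons, counts as employed).
Unemployed = 65.10 + 17.26 = 82.36 thousand (jobless and actively searching, or on temporary layoff).
Labor force = 2,629.81 + 82.36 = 2,712.17 thousand.
Not in labor force = 360.12 + 125.37 + 126.16 + 302.32 = 913.97 thousand (those not working and not actively searching are outside the labor force).
Civilian working-age population = 2,712.17 + 913.97 = 3,626.14 thousand.
Unemployment rate = 82.36 / 2,712.17 = 3.04%.
Labor force participation rate = 2,712.17 / 3,626.14 = 74.79%.

Unemployment rate ≈ 3.04%; labor force participation rate ≈ 74.79%.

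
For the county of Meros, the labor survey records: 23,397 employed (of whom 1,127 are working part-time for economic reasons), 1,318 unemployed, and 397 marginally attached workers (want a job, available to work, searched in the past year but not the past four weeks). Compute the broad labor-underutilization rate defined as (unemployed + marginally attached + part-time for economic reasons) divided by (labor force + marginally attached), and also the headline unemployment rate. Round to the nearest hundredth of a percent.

Labor force = 23,397 + 1,318 = 24,715.
Numerator = 1,318 + 397 + 1,127 = 2,842.
Denominator = 24,715 + 397 = 25,112.
Broad rate = 2,842 / 25,112 = 11.32%.
Headline unemployment rate = 1,318 / 24,715 = 5.33%.

Broad underutilization rate ≈ 11.32%; headline unemployment rate ≈ 5.33%.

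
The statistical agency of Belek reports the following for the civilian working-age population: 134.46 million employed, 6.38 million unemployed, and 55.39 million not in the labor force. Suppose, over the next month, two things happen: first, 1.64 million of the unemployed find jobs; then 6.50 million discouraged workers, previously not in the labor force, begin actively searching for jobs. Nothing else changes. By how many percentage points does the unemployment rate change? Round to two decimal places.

The unemployment rate changes by +3.10 percentage points.

Initially, labor force = 134.46 + 6.38 = 140.84 million, so u = 6.38/140.84 = 4.53%.
After the first change, unemployed falls and employed rises by 1.64; labor force unchanged → E = 136.10, U = 4.74, labor force = 140.84 million.
After the second change, unemployed and labor force both rise by 6.50 → E = 136.10, U = 11.24, labor force = 147.34 million.
New unemployment rate = 11.24 / 147.34 = 7.63%.
Change = 7.63% − 4.53% = +3.10 percentage points.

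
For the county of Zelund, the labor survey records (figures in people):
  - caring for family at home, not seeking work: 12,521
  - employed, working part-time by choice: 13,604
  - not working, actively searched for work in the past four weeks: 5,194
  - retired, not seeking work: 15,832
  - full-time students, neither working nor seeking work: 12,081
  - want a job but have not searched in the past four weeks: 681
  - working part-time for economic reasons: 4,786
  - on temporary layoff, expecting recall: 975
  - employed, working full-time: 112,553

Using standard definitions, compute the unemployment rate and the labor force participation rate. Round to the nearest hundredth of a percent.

Employed = 13,604 + 4,786 + 112,553 = 130,943 (anyone who worked, including part-time for economic reasons, counts as employed).
Unemployed = 5,194 + 975 = 6,169 (jobless and actively searching, or on temporary layoff).
Labor force = 130,943 + 6,169 = 137,112.
Not in labor force = 12,521 + 15,832 + 12,081 + 681 = 41,115 (those not working and not actively searching are outside the labor force — including those who want a job but have given up searching).
Civilian working-age population = 137,112 + 41,115 = 178,227.
Unemployment rate = 6,169 / 137,112 = 4.50%.
Labor force participation rate = 137,112 / 178,227 = 76.93%.

Unemployment rate ≈ 4.50%; labor force participation rate ≈ 76.93%.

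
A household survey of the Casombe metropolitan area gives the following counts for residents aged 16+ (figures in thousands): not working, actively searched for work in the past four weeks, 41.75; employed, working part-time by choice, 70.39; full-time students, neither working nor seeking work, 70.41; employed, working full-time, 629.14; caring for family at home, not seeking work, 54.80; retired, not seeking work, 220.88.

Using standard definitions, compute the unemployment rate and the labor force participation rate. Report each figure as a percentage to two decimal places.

Unemployment rate ≈ 5.63%; labor force participation rate ≈ 68.17%.

Employed = 70.39 + 629.14 = 699.53 thousand.
Unemployed = 41.75 thousand.
Labor force = 699.53 + 41.75 = 741.28 thousand.
Not in labor force = 70.41 + 54.80 + 220.88 = 346.09 thousand (those not working and not actively searching are outside the labor force).
Civilian working-age population = 741.28 + 346.09 = 1,087.37 thousand.
Unemployment rate = 41.75 / 741.28 = 5.63%.
Labor force participation rate = 741.28 / 1,087.37 = 68.17%.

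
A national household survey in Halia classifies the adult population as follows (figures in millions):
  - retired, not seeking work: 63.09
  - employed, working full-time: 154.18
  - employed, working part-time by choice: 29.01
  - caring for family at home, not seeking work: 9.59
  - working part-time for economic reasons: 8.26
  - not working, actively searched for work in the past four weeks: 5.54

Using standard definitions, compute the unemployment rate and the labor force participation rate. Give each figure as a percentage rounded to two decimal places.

Unemployment rate ≈ 2.81%; labor force participation rate ≈ 73.05%.

Employed = 154.18 + 29.01 + 8.26 = 191.45 million (anyone who worked, including part-time for economic reasons, counts as employed).
Unemployed = 5.54 million.
Labor force = 191.45 + 5.54 = 196.99 million.
Not in labor force = 63.09 + 9.59 = 72.68 million (those not working and not actively searching are outside the labor force).
Civilian working-age population = 196.99 + 72.68 = 269.67 million.
Unemployment rate = 5.54 / 196.99 = 2.81%.
Labor force participation rate = 196.99 / 269.67 = 73.05%.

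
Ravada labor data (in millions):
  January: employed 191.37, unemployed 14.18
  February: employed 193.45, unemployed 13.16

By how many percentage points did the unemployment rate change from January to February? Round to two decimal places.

The unemployment rate changed by −0.53 percentage points.

January: labor force = 191.37 + 14.18 = 205.55; u = 14.18/205.55 = 6.90%.
February: labor force = 193.45 + 13.16 = 206.61; u = 13.16/206.61 = 6.37%.
Change = 6.37% − 6.90% = −0.53 pp.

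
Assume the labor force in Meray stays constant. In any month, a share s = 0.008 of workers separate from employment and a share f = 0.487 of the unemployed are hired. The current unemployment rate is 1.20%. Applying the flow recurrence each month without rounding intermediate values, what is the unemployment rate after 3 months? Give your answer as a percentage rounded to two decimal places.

With a fixed labor force, u_{t+1} = u_t + s·(1−u_t) − f·u_t = u_t·(1−s−f) + s.
Here 1−s−f = 0.505 and s = 0.008.
u_1 = 0.012000 × 0.505 + 0.008 = 0.014060.
u_2 = 0.014060 × 0.505 + 0.008 = 0.015100.
u_3 = 0.015100 × 0.505 + 0.008 = 0.015626.

Unemployment rate after three months ≈ 1.56%.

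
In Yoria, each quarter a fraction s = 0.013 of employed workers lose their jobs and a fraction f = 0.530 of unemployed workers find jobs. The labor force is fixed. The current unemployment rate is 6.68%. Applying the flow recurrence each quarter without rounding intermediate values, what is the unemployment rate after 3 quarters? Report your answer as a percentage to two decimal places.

With a fixed labor force, u_{t+1} = u_t + s·(1−u_t) − f·u_t = u_t·(1−s−f) + s.
Here 1−s−f = 0.457 and s = 0.013.
u_1 = 0.066800 × 0.457 + 0.013 = 0.043528.
u_2 = 0.043528 × 0.457 + 0.013 = 0.032892.
u_3 = 0.032892 × 0.457 + 0.013 = 0.028032.

Unemployment rate after three quarters ≈ 2.80%.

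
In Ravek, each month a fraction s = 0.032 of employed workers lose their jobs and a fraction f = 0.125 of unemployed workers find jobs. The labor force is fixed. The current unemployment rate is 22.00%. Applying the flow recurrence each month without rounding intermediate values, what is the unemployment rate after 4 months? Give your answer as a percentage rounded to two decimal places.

With a fixed labor force, u_{t+1} = u_t + s·(1−u_t) − f·u_t = u_t·(1−s−f) + s.
Here 1−s−f = 0.843 and s = 0.032.
u_1 = 0.220000 × 0.843 + 0.032 = 0.217460.
u_2 = 0.217460 × 0.843 + 0.032 = 0.215319.
u_3 = 0.215319 × 0.843 + 0.032 = 0.213514.
u_4 = 0.213514 × 0.843 + 0.032 = 0.211992.

Unemployment rate after four months ≈ 21.20%.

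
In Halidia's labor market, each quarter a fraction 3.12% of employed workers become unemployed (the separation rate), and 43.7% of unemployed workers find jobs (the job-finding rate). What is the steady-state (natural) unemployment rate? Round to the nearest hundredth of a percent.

Steady-state unemployment rate ≈ 6.66%.

At steady state the flows balance: s·E = f·U, so U/(E+U) = s/(s+f).
u* = 3.12 / (3.12 + 43.7) = 3.12 / 46.82 = 6.66%.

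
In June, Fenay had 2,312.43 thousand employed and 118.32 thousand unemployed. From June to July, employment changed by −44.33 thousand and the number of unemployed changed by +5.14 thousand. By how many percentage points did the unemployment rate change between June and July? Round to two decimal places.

June: labor force = 2,312.43 + 118.32 = 2,430.75; u = 118.32/2,430.75 = 4.87%.
July: labor force = 2,268.10 + 123.46 = 2,391.56; u = 123.46/2,391.56 = 5.16%.
Change = 5.16% − 4.87% = +0.29 pp.

The unemployment rate changed by +0.29 percentage points.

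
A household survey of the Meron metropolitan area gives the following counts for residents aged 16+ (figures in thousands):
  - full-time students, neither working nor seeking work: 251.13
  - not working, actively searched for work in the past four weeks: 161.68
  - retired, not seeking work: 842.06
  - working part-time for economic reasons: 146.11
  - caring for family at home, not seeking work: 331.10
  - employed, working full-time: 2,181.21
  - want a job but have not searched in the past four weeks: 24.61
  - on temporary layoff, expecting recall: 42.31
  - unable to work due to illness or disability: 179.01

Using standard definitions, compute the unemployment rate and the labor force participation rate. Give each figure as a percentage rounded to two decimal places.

Employed = 146.11 + 2,181.21 = 2,327.32 thousand (anyone who worked, including part-time for economic reasons, counts as employed).
Unemployed = 161.68 + 42.31 = 203.99 thousand (jobless and actively searching, or on temporary layoff).
Labor force = 2,327.32 + 203.99 = 2,531.31 thousand.
Not in labor force = 251.13 + 842.06 + 331.10 + 24.61 + 179.01 = 1,627.91 thousand (those not working and not actively searching are outside the labor force — including those who want a job but have given up searching).
Civilian working-age population = 2,531.31 + 1,627.91 = 4,159.22 thousand.
Unemployment rate = 203.99 / 2,531.31 = 8.06%.
Labor force participation rate = 2,531.31 / 4,159.22 = 60.86%.

Unemployment rate ≈ 8.06%; labor force participation rate ≈ 60.86%.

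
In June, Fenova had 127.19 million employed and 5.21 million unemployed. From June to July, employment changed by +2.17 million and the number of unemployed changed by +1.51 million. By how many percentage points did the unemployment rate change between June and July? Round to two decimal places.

The unemployment rate changed by +1.00 percentage points.

June: labor force = 127.19 + 5.21 = 132.40; u = 5.21/132.40 = 3.94%.
July: labor force = 129.36 + 6.72 = 136.08; u = 6.72/136.08 = 4.94%.
Change = 4.94% − 3.94% = +1.00 pp.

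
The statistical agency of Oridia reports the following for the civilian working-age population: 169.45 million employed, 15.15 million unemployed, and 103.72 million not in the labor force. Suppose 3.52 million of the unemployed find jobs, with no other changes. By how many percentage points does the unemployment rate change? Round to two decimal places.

The unemployment rate changes by −1.91 percentage points.

Initially, labor force = 169.45 + 15.15 = 184.60 million, so u = 15.15/184.60 = 8.21%.
After the change, unemployed falls and employed rises by 3.52; labor force unchanged → E = 172.97, U = 11.63, labor force = 184.60 million.
New unemployment rate = 11.63 / 184.60 = 6.30%.
Change = 6.30% − 8.21% = −1.91 percentage points.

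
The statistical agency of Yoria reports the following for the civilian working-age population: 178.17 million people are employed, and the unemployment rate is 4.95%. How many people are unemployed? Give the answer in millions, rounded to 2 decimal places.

Let U be the number unemployed. The labor force is E + U, and U/(E+U) = 0.0495.
So U = 0.0495 × 178.17 / (1 − 0.0495) = 8.8194 / 0.9505 ≈ 9.28 million.

About 9.28 million are unemployed.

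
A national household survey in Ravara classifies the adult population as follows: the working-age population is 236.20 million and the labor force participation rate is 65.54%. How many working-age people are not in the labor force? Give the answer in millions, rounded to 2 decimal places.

Share not in the labor force = 1 − 0.6554 = 0.3446.
Not in labor force = 0.3446 × 236.20 ≈ 81.39 million.

About 81.39 million are not in the labor force.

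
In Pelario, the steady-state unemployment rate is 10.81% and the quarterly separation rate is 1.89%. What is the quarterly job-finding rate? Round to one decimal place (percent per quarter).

Job-finding rate ≈ 15.6% per quarter.

From u* = s/(s+f): f = s·(1−u)/u.
f = 1.89 × (1 − 0.1081) / 0.1081 = 1.6857 / 0.1081 ≈ 15.6% per quarter.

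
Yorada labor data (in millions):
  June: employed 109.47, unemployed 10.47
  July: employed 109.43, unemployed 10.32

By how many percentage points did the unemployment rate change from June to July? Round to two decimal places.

The unemployment rate changed by −0.11 percentage points.

June: labor force = 109.47 + 10.47 = 119.94; u = 10.47/119.94 = 8.73%.
July: labor force = 109.43 + 10.32 = 119.75; u = 10.32/119.75 = 8.62%.
Change = 8.62% − 8.73% = −0.11 pp.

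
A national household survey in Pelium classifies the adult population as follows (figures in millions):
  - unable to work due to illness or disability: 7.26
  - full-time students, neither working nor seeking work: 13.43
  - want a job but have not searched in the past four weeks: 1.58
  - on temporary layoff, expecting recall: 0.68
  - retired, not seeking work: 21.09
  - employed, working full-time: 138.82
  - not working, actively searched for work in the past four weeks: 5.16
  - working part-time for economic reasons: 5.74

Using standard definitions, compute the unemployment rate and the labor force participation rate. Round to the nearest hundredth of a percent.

Unemployment rate ≈ 3.88%; labor force participation rate ≈ 77.62%.

Employed = 138.82 + 5.74 = 144.56 million (anyone who worked, including part-time for economic reasons, counts as employed).
Unemployed = 0.68 + 5.16 = 5.84 million (jobless and actively searching, or on temporary layoff).
Labor force = 144.56 + 5.84 = 150.40 million.
Not in labor force = 7.26 + 13.43 + 1.58 + 21.09 = 43.36 million (those not working and not actively searching are outside the labor force — including those who want a job but have given up searching).
Civilian working-age population = 150.40 + 43.36 = 193.76 million.
Unemployment rate = 5.84 / 150.40 = 3.88%.
Labor force participation rate = 150.40 / 193.76 = 77.62%.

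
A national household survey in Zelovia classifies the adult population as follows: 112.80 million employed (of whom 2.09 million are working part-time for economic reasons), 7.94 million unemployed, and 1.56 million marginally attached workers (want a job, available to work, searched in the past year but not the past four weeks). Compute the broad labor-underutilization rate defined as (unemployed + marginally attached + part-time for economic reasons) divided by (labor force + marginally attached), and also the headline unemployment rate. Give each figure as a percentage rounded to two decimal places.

Broad underutilization rate ≈ 9.48%; headline unemployment rate ≈ 6.58%.

Labor force = 112.80 + 7.94 = 120.74 million.
Numerator = 7.94 + 1.56 + 2.09 = 11.59 million.
Denominator = 120.74 + 1.56 = 122.30 million.
Broad rate = 11.59 / 122.30 = 9.48%.
Headline unemployment rate = 7.94 / 120.74 = 6.58%.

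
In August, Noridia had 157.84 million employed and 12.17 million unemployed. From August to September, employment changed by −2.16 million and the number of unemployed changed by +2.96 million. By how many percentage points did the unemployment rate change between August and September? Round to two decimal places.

August: labor force = 157.84 + 12.17 = 170.01; u = 12.17/170.01 = 7.16%.
September: labor force = 155.68 + 15.13 = 170.81; u = 15.13/170.81 = 8.86%.
Change = 8.86% − 7.16% = +1.70 pp.

The unemployment rate changed by +1.70 percentage points.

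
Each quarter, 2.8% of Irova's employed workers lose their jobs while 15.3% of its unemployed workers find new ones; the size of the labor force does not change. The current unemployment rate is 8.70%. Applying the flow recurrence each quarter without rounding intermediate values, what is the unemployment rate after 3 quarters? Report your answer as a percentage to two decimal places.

With a fixed labor force, u_{t+1} = u_t + s·(1−u_t) − f·u_t = u_t·(1−s−f) + s.
Here 1−s−f = 0.819 and s = 0.028.
u_1 = 0.087000 × 0.819 + 0.028 = 0.099253.
u_2 = 0.099253 × 0.819 + 0.028 = 0.109288.
u_3 = 0.109288 × 0.819 + 0.028 = 0.117507.

Unemployment rate after three quarters ≈ 11.75%.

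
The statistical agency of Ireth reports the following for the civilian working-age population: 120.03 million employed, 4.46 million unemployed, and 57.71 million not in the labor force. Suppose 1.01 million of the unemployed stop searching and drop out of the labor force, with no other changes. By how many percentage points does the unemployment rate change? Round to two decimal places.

The unemployment rate changes by −0.79 percentage points.

Initially, labor force = 120.03 + 4.46 = 124.49 million, so u = 4.46/124.49 = 3.58%.
After the change, unemployed and labor force both fall by 1.01 → E = 120.03, U = 3.45, labor force = 123.48 million.
New unemployment rate = 3.45 / 123.48 = 2.79%.
Change = 2.79% − 3.58% = −0.79 percentage points.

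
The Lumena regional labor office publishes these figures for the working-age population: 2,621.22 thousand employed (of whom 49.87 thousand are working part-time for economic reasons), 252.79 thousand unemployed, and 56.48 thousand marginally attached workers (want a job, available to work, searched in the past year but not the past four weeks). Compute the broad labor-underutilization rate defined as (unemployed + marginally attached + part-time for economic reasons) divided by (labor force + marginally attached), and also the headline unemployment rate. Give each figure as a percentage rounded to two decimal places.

Broad underutilization rate ≈ 12.26%; headline unemployment rate ≈ 8.80%.

Labor force = 2,621.22 + 252.79 = 2,874.01 thousand.
Numerator = 252.79 + 56.48 + 49.87 = 359.14 thousand.
Denominator = 2,874.01 + 56.48 = 2,930.49 thousand.
Broad rate = 359.14 / 2,930.49 = 12.26%.
Headline unemployment rate = 252.79 / 2,874.01 = 8.80%.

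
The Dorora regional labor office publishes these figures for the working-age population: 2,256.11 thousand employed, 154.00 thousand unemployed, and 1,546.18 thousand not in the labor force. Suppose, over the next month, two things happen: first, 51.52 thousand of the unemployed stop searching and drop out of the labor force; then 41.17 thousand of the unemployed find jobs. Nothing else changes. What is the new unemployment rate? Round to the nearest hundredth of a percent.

Initially, labor force = 2,256.11 + 154.00 = 2,410.11 thousand, so u = 154.00/2,410.11 = 6.39%.
After the first change, unemployed and labor force both fall by 51.52 → E = 2,256.11, U = 102.48, labor force = 2,358.59 thousand.
After the second change, unemployed falls and employed rises by 41.17; labor force unchanged → E = 2,297.28, U = 61.31, labor force = 2,358.59 thousand.
New unemployment rate = 61.31 / 2,358.59 = 2.60%.

New unemployment rate ≈ 2.60%.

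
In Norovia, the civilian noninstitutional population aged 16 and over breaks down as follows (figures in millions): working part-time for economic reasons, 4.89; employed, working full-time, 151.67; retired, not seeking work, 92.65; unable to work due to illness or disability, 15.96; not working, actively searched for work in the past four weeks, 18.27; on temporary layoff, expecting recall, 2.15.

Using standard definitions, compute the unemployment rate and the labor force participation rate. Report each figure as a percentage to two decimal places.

Employed = 4.89 + 151.67 = 156.56 million (anyone who worked, including part-time for economic reasons, counts as employed).
Unemployed = 18.27 + 2.15 = 20.42 million (jobless and actively searching, or on temporary layoff).
Labor force = 156.56 + 20.42 = 176.98 million.
Not in labor force = 92.65 + 15.96 = 108.61 million (those not working and not actively searching are outside the labor force).
Civilian working-age population = 176.98 + 108.61 = 285.59 million.
Unemployment rate = 20.42 / 176.98 = 11.54%.
Labor force participation rate = 176.98 / 285.59 = 61.97%.

Unemployment rate ≈ 11.54%; labor force participation rate ≈ 61.97%.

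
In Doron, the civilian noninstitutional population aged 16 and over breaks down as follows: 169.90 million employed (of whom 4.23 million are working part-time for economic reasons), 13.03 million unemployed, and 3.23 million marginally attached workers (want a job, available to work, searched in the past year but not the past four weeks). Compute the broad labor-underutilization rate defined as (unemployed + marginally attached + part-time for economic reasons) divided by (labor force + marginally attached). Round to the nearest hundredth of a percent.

Broad underutilization rate ≈ 11.01%.

Labor force = 169.90 + 13.03 = 182.93 million.
Numerator = 13.03 + 3.23 + 4.23 = 20.49 million.
Denominator = 182.93 + 3.23 = 186.16 million.
Broad rate = 20.49 / 186.16 = 11.01%.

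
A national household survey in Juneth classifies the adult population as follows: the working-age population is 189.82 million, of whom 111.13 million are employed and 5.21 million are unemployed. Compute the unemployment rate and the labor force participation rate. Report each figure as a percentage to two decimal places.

Labor force = employed + unemployed = 111.13 + 5.21 = 116.34 million.
Unemployment rate = 5.21 / 116.34 = 4.48%.
Labor force participation rate = 116.34 / 189.82 = 61.29%.

Unemployment rate ≈ 4.48%; labor force participation rate ≈ 61.29%.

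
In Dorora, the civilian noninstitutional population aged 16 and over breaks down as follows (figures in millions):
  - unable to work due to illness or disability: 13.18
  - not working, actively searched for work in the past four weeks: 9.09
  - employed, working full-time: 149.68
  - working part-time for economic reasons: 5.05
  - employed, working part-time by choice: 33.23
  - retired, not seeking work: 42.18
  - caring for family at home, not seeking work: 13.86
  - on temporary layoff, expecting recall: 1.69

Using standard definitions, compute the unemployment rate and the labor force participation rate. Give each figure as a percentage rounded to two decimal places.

Unemployment rate ≈ 5.42%; labor force participation rate ≈ 74.17%.

Employed = 149.68 + 5.05 + 33.23 = 187.96 million (anyone who worked, including part-time for economic reasons, counts as employed).
Unemployed = 9.09 + 1.69 = 10.78 million (jobless and actively searching, or on temporary layoff).
Labor force = 187.96 + 10.78 = 198.74 million.
Not in labor force = 13.18 + 42.18 + 13.86 = 69.22 million (those not working and not actively searching are outside the labor force).
Civilian working-age population = 198.74 + 69.22 = 267.96 million.
Unemployment rate = 10.78 / 198.74 = 5.42%.
Labor force participation rate = 198.74 / 267.96 = 74.17%.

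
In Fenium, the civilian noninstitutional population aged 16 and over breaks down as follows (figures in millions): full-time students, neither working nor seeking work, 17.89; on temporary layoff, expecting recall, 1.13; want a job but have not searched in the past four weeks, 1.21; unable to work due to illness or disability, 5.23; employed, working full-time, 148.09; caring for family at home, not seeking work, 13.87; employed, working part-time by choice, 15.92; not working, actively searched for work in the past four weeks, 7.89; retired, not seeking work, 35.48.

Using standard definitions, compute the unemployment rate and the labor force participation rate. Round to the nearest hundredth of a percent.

Unemployment rate ≈ 5.21%; labor force participation rate ≈ 70.13%.

Employed = 148.09 + 15.92 = 164.01 million.
Unemployed = 1.13 + 7.89 = 9.02 million (jobless and actively searching, or on temporary layoff).
Labor force = 164.01 + 9.02 = 173.03 million.
Not in labor force = 17.89 + 1.21 + 5.23 + 13.87 + 35.48 = 73.68 million (those not working and not actively searching are outside the labor force — including those who want a job but have given up searching).
Civilian working-age population = 173.03 + 73.68 = 246.71 million.
Unemployment rate = 9.02 / 173.03 = 5.21%.
Labor force participation rate = 173.03 / 246.71 = 70.13%.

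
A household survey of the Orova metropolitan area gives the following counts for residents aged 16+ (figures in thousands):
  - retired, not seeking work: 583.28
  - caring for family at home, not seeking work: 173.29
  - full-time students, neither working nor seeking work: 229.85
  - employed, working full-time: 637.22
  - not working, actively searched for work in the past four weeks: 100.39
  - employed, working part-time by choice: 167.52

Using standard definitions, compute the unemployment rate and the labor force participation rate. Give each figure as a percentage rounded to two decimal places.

Employed = 637.22 + 167.52 = 804.74 thousand.
Unemployed = 100.39 thousand.
Labor force = 804.74 + 100.39 = 905.13 thousand.
Not in labor force = 583.28 + 173.29 + 229.85 = 986.42 thousand (those not working and not actively searching are outside the labor force).
Civilian working-age population = 905.13 + 986.42 = 1,891.55 thousand.
Unemployment rate = 100.39 / 905.13 = 11.09%.
Labor force participation rate = 905.13 / 1,891.55 = 47.85%.

Unemployment rate ≈ 11.09%; labor force participation rate ≈ 47.85%.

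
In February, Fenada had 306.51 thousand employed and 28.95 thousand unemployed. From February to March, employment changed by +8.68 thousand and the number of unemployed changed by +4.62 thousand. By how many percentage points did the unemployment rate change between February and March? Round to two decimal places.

February: labor force = 306.51 + 28.95 = 335.46; u = 28.95/335.46 = 8.63%.
March: labor force = 315.19 + 33.57 = 348.76; u = 33.57/348.76 = 9.63%.
Change = 9.63% − 8.63% = +1.00 pp.

The unemployment rate changed by +1.00 percentage points.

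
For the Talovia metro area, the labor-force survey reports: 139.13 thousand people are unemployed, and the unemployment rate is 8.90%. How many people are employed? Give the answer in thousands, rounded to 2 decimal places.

Labor force = U / u = 139.13 / 0.0890 ≈ 1,563.26 thousand.
Employed = labor force − unemployed = 1,563.26 − 139.13 = 1,424.13 thousand.

About 1,424.13 thousand are employed.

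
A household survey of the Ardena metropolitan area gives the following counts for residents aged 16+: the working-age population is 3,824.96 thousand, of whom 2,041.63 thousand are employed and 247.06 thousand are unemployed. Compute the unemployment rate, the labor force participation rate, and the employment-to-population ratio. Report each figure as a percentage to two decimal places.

Labor force = employed + unemployed = 2,041.63 + 247.06 = 2,288.69 thousand.
Unemployment rate = 247.06 / 2,288.69 = 10.79%.
Labor force participation rate = 2,288.69 / 3,824.96 = 59.84%.
Employment-population ratio = 2,041.63 / 3,824.96 = 53.38%.

Unemployment rate ≈ 10.79%; labor force participation rate ≈ 59.84%; employment-population ratio ≈ 53.38%.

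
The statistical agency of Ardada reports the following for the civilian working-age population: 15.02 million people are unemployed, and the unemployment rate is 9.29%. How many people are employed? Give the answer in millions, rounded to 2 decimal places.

Labor force = U / u = 15.02 / 0.0929 ≈ 161.68 million.
Employed = labor force − unemployed = 161.68 − 15.02 = 146.66 million.

About 146.66 million are employed.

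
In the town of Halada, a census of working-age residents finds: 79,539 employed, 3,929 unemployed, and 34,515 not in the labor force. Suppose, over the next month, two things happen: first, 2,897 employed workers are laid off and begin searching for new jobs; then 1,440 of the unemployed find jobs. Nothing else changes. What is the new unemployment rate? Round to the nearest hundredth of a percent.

New unemployment rate ≈ 6.45%.

Initially, labor force = 79,539 + 3,929 = 83,468, so u = 3,929/83,468 = 4.71%.
After the first change, employed falls and unemployed rises by 2,897; labor force unchanged → E = 76,642, U = 6,826, labor force = 83,468.
After the second change, unemployed falls and employed rises by 1,440; labor force unchanged → E = 78,082, U = 5,386, labor force = 83,468.
New unemployment rate = 5,386 / 83,468 = 6.45%.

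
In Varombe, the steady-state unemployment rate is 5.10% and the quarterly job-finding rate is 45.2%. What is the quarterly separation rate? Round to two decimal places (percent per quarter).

Separation rate ≈ 2.43% per quarter.

From u* = s/(s+f): s = u·f/(1−u).
s = 0.0510 × 45.2 / (1 − 0.0510) = 2.3052 / 0.9490 ≈ 2.43% per quarter.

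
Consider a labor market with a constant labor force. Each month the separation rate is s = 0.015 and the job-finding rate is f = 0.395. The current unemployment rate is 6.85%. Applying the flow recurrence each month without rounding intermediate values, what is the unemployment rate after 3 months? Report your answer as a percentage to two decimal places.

With a fixed labor force, u_{t+1} = u_t + s·(1−u_t) − f·u_t = u_t·(1−s−f) + s.
Here 1−s−f = 0.590 and s = 0.015.
u_1 = 0.068500 × 0.590 + 0.015 = 0.055415.
u_2 = 0.055415 × 0.590 + 0.015 = 0.047695.
u_3 = 0.047695 × 0.590 + 0.015 = 0.043140.

Unemployment rate after three months ≈ 4.31%.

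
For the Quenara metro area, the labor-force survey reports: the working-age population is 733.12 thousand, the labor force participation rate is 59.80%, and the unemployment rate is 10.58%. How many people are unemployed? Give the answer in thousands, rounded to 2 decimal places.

Labor force = 0.5980 × 733.12 = 438.41 thousand.
Unemployed = 0.1058 × 438.41 ≈ 46.38 thousand.

About 46.38 thousand are unemployed.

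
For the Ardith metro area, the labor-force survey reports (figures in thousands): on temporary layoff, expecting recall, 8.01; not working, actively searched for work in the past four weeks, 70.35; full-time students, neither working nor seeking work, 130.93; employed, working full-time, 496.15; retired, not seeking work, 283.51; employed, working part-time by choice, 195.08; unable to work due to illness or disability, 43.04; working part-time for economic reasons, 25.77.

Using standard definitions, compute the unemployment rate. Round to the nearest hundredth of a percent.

Unemployment rate ≈ 9.85%.

Employed = 496.15 + 195.08 + 25.77 = 717.00 thousand (anyone who worked, including part-time for economic reasons, counts as employed).
Unemployed = 8.01 + 70.35 = 78.36 thousand (jobless and actively searching, or on temporary layoff).
Labor force = 717.00 + 78.36 = 795.36 thousand.
Unemployment rate = 78.36 / 795.36 = 9.85%.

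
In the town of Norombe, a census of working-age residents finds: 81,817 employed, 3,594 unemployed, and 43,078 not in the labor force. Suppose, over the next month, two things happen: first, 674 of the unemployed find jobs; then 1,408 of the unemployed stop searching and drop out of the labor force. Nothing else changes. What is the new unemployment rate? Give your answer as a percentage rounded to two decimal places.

Initially, labor force = 81,817 + 3,594 = 85,411, so u = 3,594/85,411 = 4.21%.
After the first change, unemployed falls and employed rises by 674; labor force unchanged → E = 82,491, U = 2,920, labor force = 85,411.
After the second change, unemployed and labor force both fall by 1,408 → E = 82,491, U = 1,512, labor force = 84,003.
New unemployment rate = 1,512 / 84,003 = 1.80%.

New unemployment rate ≈ 1.80%.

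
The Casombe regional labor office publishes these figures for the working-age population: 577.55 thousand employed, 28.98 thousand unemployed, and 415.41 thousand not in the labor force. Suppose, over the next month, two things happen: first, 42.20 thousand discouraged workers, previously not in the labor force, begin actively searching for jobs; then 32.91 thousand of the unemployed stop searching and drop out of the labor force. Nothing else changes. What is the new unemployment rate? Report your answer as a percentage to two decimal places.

Initially, labor force = 577.55 + 28.98 = 606.53 thousand, so u = 28.98/606.53 = 4.78%.
After the first change, unemployed and labor force both rise by 42.20 → E = 577.55, U = 71.18, labor force = 648.73 thousand.
After the second change, unemployed and labor force both fall by 32.91 → E = 577.55, U = 38.27, labor force = 615.82 thousand.
New unemployment rate = 38.27 / 615.82 = 6.21%.

New unemployment rate ≈ 6.21%.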